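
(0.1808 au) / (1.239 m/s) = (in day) 2.527e+05. Check: 1 au = 1.4959787e+11 m, so 0.1808 au = 0.1808 * 1.4959787e+11 = 2.7047295e+10 m. 1.239 m/s is already in m/s. Combine: 2.7047295e+10 m / 1.239 m/s = 2.1829939e+10 s. 1 day = 86400 s, so 2.1829939e+10 s = 2.1829939e+10 / 86400 = 252661.34 day ≈ 2.527e+05 day (4 s.f.).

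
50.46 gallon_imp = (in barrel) 1 gallon_imp = 0.00454609 m^3, so 50.46 gallon_imp = 50.46 * 0.00454609 = 0.2293957 m^3. 1 barrel = 0.15898729 m^3, so 0.2293957 m^3 = 0.2293957 / 0.15898729 = 1.4428556 barrel ≈ 1.443 barrel (4 s.f.). Final answer: 1.443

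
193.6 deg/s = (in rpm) 1 deg/s = 0.017453293 rad/s, so 193.6 deg/s = 193.6 * 0.017453293 = 3.3789574 rad/s. 1 rpm = 0.10471976 rad/s, so 3.3789574 rad/s = 3.3789574 / 0.10471976 = 32.266667 rpm ≈ 32.27 rpm (4 s.f.). Final answer: 32.27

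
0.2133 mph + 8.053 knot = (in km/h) 1 mph = 0.44704 m/s, so 0.2133 mph = 0.2133 * 0.44704 = 0.095353632 m/s. 1 knot = 0.51444444 m/s, so 8.053 knot = 8.053 * 0.51444444 = 4.1428211 m/s. Sum: 0.095353632 + 4.1428211 = 4.2381747 m/s. 1 km/h = 0.27777778 m/s, so 4.2381747 m/s = 4.2381747 / 0.27777778 = 15.257429 km/h ≈ 15.26 km/h (4 s.f.). Final answer: 15.26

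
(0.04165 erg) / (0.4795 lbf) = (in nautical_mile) 1 erg = 1e-07 J, so 0.04165 erg = 0.04165 * 1e-07 = 4.165e-09 J. 1 lbf = 4.4482216 N, so 0.4795 lbf = 0.4795 * 4.4482216 = 2.1329223 N. Combine: 4.165e-09 J / 2.1329223 N = 1.95272e-09 m. 1 nautical_mile = 1852 m, so 1.95272e-09 m = 1.95272e-09 / 1852 = 1.0543845e-12 nautical_mile ≈ 1.054e-12 nautical_mile (4 s.f.). Final answer: 1.054e-12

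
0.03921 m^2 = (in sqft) 1 sqft = 0.09290304 m^2, so 0.03921 m^2 = 0.03921 / 0.09290304 = 0.42205293 sqft ≈ 0.4221 sqft (4 s.f.). Final answer: 0.4221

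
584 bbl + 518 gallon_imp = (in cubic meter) 95.2. Check: 1 bbl = 0.15898729 m^3, so 584 bbl = 584 * 0.15898729 = 92.84858 m^3. 1 gallon_imp = 0.00454609 m^3, so 518 gallon_imp = 518 * 0.00454609 = 2.3548746 m^3. Sum: 92.84858 + 2.3548746 = 95.203455 m^3. 95.203455 m^3 = 95.203455 cubic meter ≈ 95.2 cubic meter (4 s.f.).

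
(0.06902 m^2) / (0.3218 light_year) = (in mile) 1.409e-20. Check: 0.06902 m^2 is already in m^2. 1 light_year = 9.4607305e+15 m, so 0.3218 light_year = 0.3218 * 9.4607305e+15 = 3.0444631e+15 m. Combine: 0.06902 m^2 / 3.0444631e+15 m = 2.2670664e-17 m. 1 mile = 1609.344 m, so 2.2670664e-17 m = 2.2670664e-17 / 1609.344 = 1.4086898e-20 mile ≈ 1.409e-20 mile (4 s.f.).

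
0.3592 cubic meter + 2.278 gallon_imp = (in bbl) 2.324. Check: 0.3592 cubic meter = 0.3592 m^3. 1 gallon_imp = 0.00454609 m^3, so 2.278 gallon_imp = 2.278 * 0.00454609 = 0.010355993 m^3. Sum: 0.3592 + 0.010355993 = 0.36955599 m^3. 1 bbl = 0.15898729 m^3, so 0.36955599 m^3 = 0.36955599 / 0.15898729 = 2.3244373 bbl ≈ 2.324 bbl (4 s.f.).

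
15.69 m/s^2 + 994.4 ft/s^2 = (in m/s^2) 15.69 m/s^2 is already in m/s^2. 1 ft/s^2 = 0.3048 m/s^2, so 994.4 ft/s^2 = 994.4 * 0.3048 = 303.09312 m/s^2. Sum: 15.69 + 303.09312 = 318.78312 m/s^2. Result: 318.78312 m/s^2 ≈ 318.8 m/s^2 (4 s.f.). Final answer: 318.8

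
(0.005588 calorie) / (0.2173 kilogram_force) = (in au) 1 calorie = 4.184 J, so 0.005588 calorie = 0.005588 * 4.184 = 0.023380192 J. 1 kilogram_force = 9.80665 N, so 0.2173 kilogram_force = 0.2173 * 9.80665 = 2.130985 N. Combine: 0.023380192 J / 2.130985 N = 0.010971542 m. 1 au = 1.4959787e+11 m, so 0.010971542 m = 0.010971542 / 1.4959787e+11 = 7.3340229e-14 au ≈ 7.334e-14 au (4 s.f.). Final answer: 7.334e-14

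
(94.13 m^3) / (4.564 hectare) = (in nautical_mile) 1.114e-06. Check: 94.13 m^3 is already in m^3. 1 hectare = 10000 m^2, so 4.564 hectare = 4.564 * 10000 = 45640 m^2. Combine: 94.13 m^3 / 45640 m^2 = 0.0020624452 m. 1 nautical_mile = 1852 m, so 0.0020624452 m = 0.0020624452 / 1852 = 1.1136313e-06 nautical_mile ≈ 1.114e-06 nautical_mile (4 s.f.).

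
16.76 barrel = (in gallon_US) 703.9. Check: 1 barrel = 0.15898729 m^3, so 16.76 barrel = 16.76 * 0.15898729 = 2.6646271 m^3. 1 gallon_US = 0.0037854118 m^3, so 2.6646271 m^3 = 2.6646271 / 0.0037854118 = 703.92 gallon_US ≈ 703.9 gallon_US (4 s.f.).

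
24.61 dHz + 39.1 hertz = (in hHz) 0.4156. Check: 1 dHz = 0.1 Hz, so 24.61 dHz = 24.61 * 0.1 = 2.461 Hz. 39.1 hertz = 39.1 Hz. Sum: 2.461 + 39.1 = 41.561 Hz. 1 hHz = 100 Hz, so 41.561 Hz = 41.561 / 100 = 0.41561 hHz ≈ 0.4156 hHz (4 s.f.).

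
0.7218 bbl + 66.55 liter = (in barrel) 1 bbl = 0.15898729 m^3, so 0.7218 bbl = 0.7218 * 0.15898729 = 0.11475703 m^3. 1 liter = 0.001 m^3, so 66.55 liter = 66.55 * 0.001 = 0.06655 m^3. Sum: 0.11475703 + 0.06655 = 0.18130703 m^3. 1 barrel = 0.15898729 m^3, so 0.18130703 m^3 = 0.18130703 / 0.15898729 = 1.1403869 barrel ≈ 1.14 barrel (4 s.f.). Final answer: 1.14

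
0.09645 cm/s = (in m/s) 1 cm/s = 0.01 m/s, so 0.09645 cm/s = 0.09645 * 0.01 = 0.0009645 m/s. Result: 0.0009645 m/s. Final answer: 0.0009645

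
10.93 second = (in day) 0.0001265. Check: 10.93 second = 10.93 s. 1 day = 86400 s, so 10.93 s = 10.93 / 86400 = 0.00012650463 day ≈ 0.0001265 day (4 s.f.).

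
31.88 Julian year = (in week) 1663. Check: 1 Julian year = 31557600 s, so 31.88 Julian year = 31.88 * 31557600 = 1.0060563e+09 s. 1 week = 604800 s, so 1.0060563e+09 s = 1.0060563e+09 / 604800 = 1663.4529 week ≈ 1663 week (4 s.f.).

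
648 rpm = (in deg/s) 3888. Check: 1 rpm = 0.10471976 rad/s, so 648 rpm = 648 * 0.10471976 = 67.858401 rad/s. 1 deg/s = 0.017453293 rad/s, so 67.858401 rad/s = 67.858401 / 0.017453293 = 3888 deg/s.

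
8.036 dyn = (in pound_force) 1.807e-05. Check: 1 dyn = 1e-05 N, so 8.036 dyn = 8.036 * 1e-05 = 8.036e-05 N. 1 pound_force = 4.4482216 N, so 8.036e-05 N = 8.036e-05 / 4.4482216 = 1.8065647e-05 pound_force ≈ 1.807e-05 pound_force (4 s.f.).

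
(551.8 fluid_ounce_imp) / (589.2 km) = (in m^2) 2.661e-08. Check: 1 fluid_ounce_imp = 2.8413063e-05 m^3, so 551.8 fluid_ounce_imp = 551.8 * 2.8413063e-05 = 0.015678328 m^3. 1 km = 1000 m, so 589.2 km = 589.2 * 1000 = 589200 m. Combine: 0.015678328 m^3 / 589200 m = 2.6609518e-08 m^2. Result: 2.6609518e-08 m^2 ≈ 2.661e-08 m^2 (4 s.f.).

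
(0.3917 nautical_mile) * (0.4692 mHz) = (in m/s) 1 nautical_mile = 1852 m, so 0.3917 nautical_mile = 0.3917 * 1852 = 725.4284 m. 1 mHz = 0.001 Hz, so 0.4692 mHz = 0.4692 * 0.001 = 0.0004692 Hz. Combine: 725.4284 m * 0.0004692 Hz = 0.34037101 m/s. Result: 0.34037101 m/s ≈ 0.3404 m/s (4 s.f.). Final answer: 0.3404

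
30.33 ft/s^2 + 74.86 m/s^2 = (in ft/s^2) 275.9. Check: 1 ft/s^2 = 0.3048 m/s^2, so 30.33 ft/s^2 = 30.33 * 0.3048 = 9.244584 m/s^2. 74.86 m/s^2 is already in m/s^2. Sum: 9.244584 + 74.86 = 84.104584 m/s^2. 1 ft/s^2 = 0.3048 m/s^2, so 84.104584 m/s^2 = 84.104584 / 0.3048 = 275.93367 ft/s^2 ≈ 275.9 ft/s^2 (4 s.f.).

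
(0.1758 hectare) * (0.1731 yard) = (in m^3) 278.3. Check: 1 hectare = 10000 m^2, so 0.1758 hectare = 0.1758 * 10000 = 1758 m^2. 1 yard = 0.9144 m, so 0.1731 yard = 0.1731 * 0.9144 = 0.15828264 m. Combine: 1758 m^2 * 0.15828264 m = 278.26088 m^3. Result: 278.26088 m^3 ≈ 278.3 m^3 (4 s.f.).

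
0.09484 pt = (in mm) 0.03346. Check: 1 pt = 0.00035277778 m, so 0.09484 pt = 0.09484 * 0.00035277778 = 3.3457444e-05 m. 1 mm = 0.001 m, so 3.3457444e-05 m = 3.3457444e-05 / 0.001 = 0.033457444 mm ≈ 0.03346 mm (4 s.f.).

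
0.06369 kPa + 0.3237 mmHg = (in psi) 0.0155. Check: 1 kPa = 1000 Pa, so 0.06369 kPa = 0.06369 * 1000 = 63.69 Pa. 1 mmHg = 133.32237 Pa, so 0.3237 mmHg = 0.3237 * 133.32237 = 43.156451 Pa. Sum: 63.69 + 43.156451 = 106.84645 Pa. 1 psi = 6894.7573 Pa, so 106.84645 Pa = 106.84645 / 6894.7573 = 0.015496767 psi ≈ 0.0155 psi (4 s.f.).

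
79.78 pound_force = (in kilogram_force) 36.19. Check: 1 pound_force = 4.4482216 N, so 79.78 pound_force = 79.78 * 4.4482216 = 354.87912 N. 1 kilogram_force = 9.80665 N, so 354.87912 N = 354.87912 / 9.80665 = 36.187599 kilogram_force ≈ 36.19 kilogram_force (4 s.f.).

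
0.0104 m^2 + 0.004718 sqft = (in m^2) 0.01084. Check: 0.0104 m^2 is already in m^2. 1 sqft = 0.09290304 m^2, so 0.004718 sqft = 0.004718 * 0.09290304 = 0.00043831654 m^2. Sum: 0.0104 + 0.00043831654 = 0.010838317 m^2. Result: 0.010838317 m^2 ≈ 0.01084 m^2 (4 s.f.).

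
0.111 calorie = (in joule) 1 calorie = 4.184 J, so 0.111 calorie = 0.111 * 4.184 = 0.464424 J. 0.464424 J = 0.464424 joule ≈ 0.4644 joule (4 s.f.). Final answer: 0.4644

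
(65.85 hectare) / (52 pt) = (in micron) 1 hectare = 10000 m^2, so 65.85 hectare = 65.85 * 10000 = 658500 m^2. 1 pt = 0.00035277778 m, so 52 pt = 52 * 0.00035277778 = 0.018344444 m. Combine: 658500 m^2 / 0.018344444 m = 35896426 m. 1 micron = 1e-06 m, so 35896426 m = 35896426 / 1e-06 = 3.5896426e+13 micron ≈ 3.59e+13 micron (4 s.f.). Final answer: 3.59e+13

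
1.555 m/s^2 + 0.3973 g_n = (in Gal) 545.1. Check: 1.555 m/s^2 is already in m/s^2. 1 g_n = 9.80665 m/s^2, so 0.3973 g_n = 0.3973 * 9.80665 = 3.896182 m/s^2. Sum: 1.555 + 3.896182 = 5.451182 m/s^2. 1 Gal = 0.01 m/s^2, so 5.451182 m/s^2 = 5.451182 / 0.01 = 545.1182 Gal ≈ 545.1 Gal (4 s.f.).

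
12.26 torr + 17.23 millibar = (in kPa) 1 torr = 133.32237 Pa, so 12.26 torr = 12.26 * 133.32237 = 1634.5322 Pa. 1 millibar = 100 Pa, so 17.23 millibar = 17.23 * 100 = 1723 Pa. Sum: 1634.5322 + 1723 = 3357.5322 Pa. 1 kPa = 1000 Pa, so 3357.5322 Pa = 3357.5322 / 1000 = 3.3575322 kPa ≈ 3.358 kPa (4 s.f.). Final answer: 3.358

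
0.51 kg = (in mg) 5.1e+05. Check: 1 mg = 1e-06 kg, so 0.51 kg = 0.51 / 1e-06 = 510000 mg ≈ 5.1e+05 mg (4 s.f.).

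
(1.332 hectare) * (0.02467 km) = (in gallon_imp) 7.228e+07. Check: 1 hectare = 10000 m^2, so 1.332 hectare = 1.332 * 10000 = 13320 m^2. 1 km = 1000 m, so 0.02467 km = 0.02467 * 1000 = 24.67 m. Combine: 13320 m^2 * 24.67 m = 328604.4 m^3. 1 gallon_imp = 0.00454609 m^3, so 328604.4 m^3 = 328604.4 / 0.00454609 = 72282863 gallon_imp ≈ 7.228e+07 gallon_imp (4 s.f.).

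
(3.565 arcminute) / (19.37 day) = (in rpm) 1 arcminute = 0.00029088821 rad, so 3.565 arcminute = 3.565 * 0.00029088821 = 0.0010370165 rad. 1 day = 86400 s, so 19.37 day = 19.37 * 86400 = 1673568 s. Combine: 0.0010370165 rad / 1673568 s = 6.1964406e-10 rad/s. 1 rpm = 0.10471976 rad/s, so 6.1964406e-10 rad/s = 6.1964406e-10 / 0.10471976 = 5.9171649e-09 rpm ≈ 5.917e-09 rpm (4 s.f.). Final answer: 5.917e-09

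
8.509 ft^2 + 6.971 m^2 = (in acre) 1 ft^2 = 0.09290304 m^2, so 8.509 ft^2 = 8.509 * 0.09290304 = 0.79051197 m^2. 6.971 m^2 is already in m^2. Sum: 0.79051197 + 6.971 = 7.761512 m^2. 1 acre = 4046.8564 m^2, so 7.761512 m^2 = 7.761512 / 4046.8564 = 0.0019179114 acre ≈ 0.001918 acre (4 s.f.). Final answer: 0.001918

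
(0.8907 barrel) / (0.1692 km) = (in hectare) 1 barrel = 0.15898729 m^3, so 0.8907 barrel = 0.8907 * 0.15898729 = 0.14160998 m^3. 1 km = 1000 m, so 0.1692 km = 0.1692 * 1000 = 169.2 m. Combine: 0.14160998 m^3 / 169.2 m = 0.00083693844 m^2. 1 hectare = 10000 m^2, so 0.00083693844 m^2 = 0.00083693844 / 10000 = 8.3693844e-08 hectare ≈ 8.369e-08 hectare (4 s.f.). Final answer: 8.369e-08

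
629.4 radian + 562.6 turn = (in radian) 4164. Check: 629.4 radian = 629.4 rad. 1 turn = 6.2831853 rad, so 562.6 turn = 562.6 * 6.2831853 = 3534.9201 rad. Sum: 629.4 + 3534.9201 = 4164.3201 rad. 4164.3201 rad = 4164.3201 radian ≈ 4164 radian (4 s.f.).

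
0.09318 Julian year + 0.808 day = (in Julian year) 1 Julian year = 31557600 s, so 0.09318 Julian year = 0.09318 * 31557600 = 2940537.2 s. 1 day = 86400 s, so 0.808 day = 0.808 * 86400 = 69811.2 s. Sum: 2940537.2 + 69811.2 = 3010348.4 s. 1 Julian year = 31557600 s, so 3010348.4 s = 3010348.4 / 31557600 = 0.095392183 Julian year ≈ 0.09539 Julian year (4 s.f.). Final answer: 0.09539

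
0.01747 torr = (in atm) 2.299e-05. Check: 1 torr = 133.32237 Pa, so 0.01747 torr = 0.01747 * 133.32237 = 2.3291418 Pa. 1 atm = 101325 Pa, so 2.3291418 Pa = 2.3291418 / 101325 = 2.2986842e-05 atm ≈ 2.299e-05 atm (4 s.f.).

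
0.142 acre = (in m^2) 1 acre = 4046.8564 m^2, so 0.142 acre = 0.142 * 4046.8564 = 574.65361 m^2. Result: 574.65361 m^2 ≈ 574.7 m^2 (4 s.f.). Final answer: 574.7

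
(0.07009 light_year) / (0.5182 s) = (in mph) 1 light_year = 9.4607305e+15 m, so 0.07009 light_year = 0.07009 * 9.4607305e+15 = 6.631026e+14 m. 0.5182 s is already in s. Combine: 6.631026e+14 m / 0.5182 s = 1.2796268e+15 m/s. 1 mph = 0.44704 m/s, so 1.2796268e+15 m/s = 1.2796268e+15 / 0.44704 = 2.8624436e+15 mph ≈ 2.862e+15 mph (4 s.f.). Final answer: 2.862e+15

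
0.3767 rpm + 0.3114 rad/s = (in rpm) 3.35. Check: 1 rpm = 0.10471976 rad/s, so 0.3767 rpm = 0.3767 * 0.10471976 = 0.039447932 rad/s. 0.3114 rad/s is already in rad/s. Sum: 0.039447932 + 0.3114 = 0.35084793 rad/s. 1 rpm = 0.10471976 rad/s, so 0.35084793 rad/s = 0.35084793 / 0.10471976 = 3.350351 rpm ≈ 3.35 rpm (4 s.f.).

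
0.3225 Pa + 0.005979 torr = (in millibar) 0.0112. Check: 0.3225 Pa is already in Pa. 1 torr = 133.32237 Pa, so 0.005979 torr = 0.005979 * 133.32237 = 0.79713444 Pa. Sum: 0.3225 + 0.79713444 = 1.1196344 Pa. 1 millibar = 100 Pa, so 1.1196344 Pa = 1.1196344 / 100 = 0.011196344 millibar ≈ 0.0112 millibar (4 s.f.).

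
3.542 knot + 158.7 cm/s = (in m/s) 3.409. Check: 1 knot = 0.51444444 m/s, so 3.542 knot = 3.542 * 0.51444444 = 1.8221622 m/s. 1 cm/s = 0.01 m/s, so 158.7 cm/s = 158.7 * 0.01 = 1.587 m/s. Sum: 1.8221622 + 1.587 = 3.4091622 m/s. Result: 3.4091622 m/s ≈ 3.409 m/s (4 s.f.).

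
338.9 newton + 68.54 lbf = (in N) 643.8. Check: 338.9 newton = 338.9 N. 1 lbf = 4.4482216 N, so 68.54 lbf = 68.54 * 4.4482216 = 304.88111 N. Sum: 338.9 + 304.88111 = 643.78111 N. Result: 643.78111 N ≈ 643.8 N (4 s.f.).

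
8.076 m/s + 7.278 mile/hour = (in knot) 22.02. Check: 8.076 m/s is already in m/s. 1 mile/hour = 0.44704 m/s, so 7.278 mile/hour = 7.278 * 0.44704 = 3.2535571 m/s. Sum: 8.076 + 3.2535571 = 11.329557 m/s. 1 knot = 0.51444444 m/s, so 11.329557 m/s = 11.329557 / 0.51444444 = 22.022897 knot ≈ 22.02 knot (4 s.f.).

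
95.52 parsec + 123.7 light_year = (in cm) 1 parsec = 3.0856776e+16 m, so 95.52 parsec = 95.52 * 3.0856776e+16 = 2.9474392e+18 m. 1 light_year = 9.4607305e+15 m, so 123.7 light_year = 123.7 * 9.4607305e+15 = 1.1702924e+18 m. Sum: 2.9474392e+18 + 1.1702924e+18 = 4.1177316e+18 m. 1 cm = 0.01 m, so 4.1177316e+18 m = 4.1177316e+18 / 0.01 = 4.1177316e+20 cm ≈ 4.118e+20 cm (4 s.f.). Final answer: 4.118e+20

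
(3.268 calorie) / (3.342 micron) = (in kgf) 1 calorie = 4.184 J, so 3.268 calorie = 3.268 * 4.184 = 13.673312 J. 1 micron = 1e-06 m, so 3.342 micron = 3.342 * 1e-06 = 3.342e-06 m. Combine: 13.673312 J / 3.342e-06 m = 4091356.1 N. 1 kgf = 9.80665 N, so 4091356.1 N = 4091356.1 / 9.80665 = 417202.21 kgf ≈ 4.172e+05 kgf (4 s.f.). Final answer: 4.172e+05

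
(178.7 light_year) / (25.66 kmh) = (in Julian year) 7.516e+09. Check: 1 light_year = 9.4607305e+15 m, so 178.7 light_year = 178.7 * 9.4607305e+15 = 1.6906325e+18 m. 1 kmh = 0.27777778 m/s, so 25.66 kmh = 25.66 * 0.27777778 = 7.1277778 m/s. Combine: 1.6906325e+18 m / 7.1277778 m/s = 2.3718929e+17 s. 1 Julian year = 31557600 s, so 2.3718929e+17 s = 2.3718929e+17 / 31557600 = 7.516075e+09 Julian year ≈ 7.516e+09 Julian year (4 s.f.).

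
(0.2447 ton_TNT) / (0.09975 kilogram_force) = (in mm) 1.047e+12. Check: 1 ton_TNT = 4.184e+09 J, so 0.2447 ton_TNT = 0.2447 * 4.184e+09 = 1.0238248e+09 J. 1 kilogram_force = 9.80665 N, so 0.09975 kilogram_force = 0.09975 * 9.80665 = 0.97821334 N. Combine: 1.0238248e+09 J / 0.97821334 N = 1.0466273e+09 m. 1 mm = 0.001 m, so 1.0466273e+09 m = 1.0466273e+09 / 0.001 = 1.0466273e+12 mm ≈ 1.047e+12 mm (4 s.f.).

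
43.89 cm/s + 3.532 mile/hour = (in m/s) 2.018. Check: 1 cm/s = 0.01 m/s, so 43.89 cm/s = 43.89 * 0.01 = 0.4389 m/s. 1 mile/hour = 0.44704 m/s, so 3.532 mile/hour = 3.532 * 0.44704 = 1.5789453 m/s. Sum: 0.4389 + 1.5789453 = 2.0178453 m/s. Result: 2.0178453 m/s ≈ 2.018 m/s (4 s.f.).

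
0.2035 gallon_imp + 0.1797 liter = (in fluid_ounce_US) 37.36. Check: 1 gallon_imp = 0.00454609 m^3, so 0.2035 gallon_imp = 0.2035 * 0.00454609 = 0.00092512931 m^3. 1 liter = 0.001 m^3, so 0.1797 liter = 0.1797 * 0.001 = 0.0001797 m^3. Sum: 0.00092512931 + 0.0001797 = 0.0011048293 m^3. 1 fluid_ounce_US = 2.957353e-05 m^3, so 0.0011048293 m^3 = 0.0011048293 / 2.957353e-05 = 37.358724 fluid_ounce_US ≈ 37.36 fluid_ounce_US (4 s.f.).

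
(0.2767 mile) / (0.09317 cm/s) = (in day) 5.532. Check: 1 mile = 1609.344 m, so 0.2767 mile = 0.2767 * 1609.344 = 445.30548 m. 1 cm/s = 0.01 m/s, so 0.09317 cm/s = 0.09317 * 0.01 = 0.0009317 m/s. Combine: 445.30548 m / 0.0009317 m/s = 477949.43 s. 1 day = 86400 s, so 477949.43 s = 477949.43 / 86400 = 5.5318221 day ≈ 5.532 day (4 s.f.).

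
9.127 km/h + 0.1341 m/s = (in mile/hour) 1 km/h = 0.27777778 m/s, so 9.127 km/h = 9.127 * 0.27777778 = 2.5352778 m/s. 0.1341 m/s is already in m/s. Sum: 2.5352778 + 0.1341 = 2.6693778 m/s. 1 mile/hour = 0.44704 m/s, so 2.6693778 m/s = 2.6693778 / 0.44704 = 5.971228 mile/hour ≈ 5.971 mile/hour (4 s.f.). Final answer: 5.971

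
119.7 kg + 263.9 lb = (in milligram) 119.7 kg is already in kg. 1 lb = 0.45359237 kg, so 263.9 lb = 263.9 * 0.45359237 = 119.70303 kg. Sum: 119.7 + 119.70303 = 239.40303 kg. 1 milligram = 1e-06 kg, so 239.40303 kg = 239.40303 / 1e-06 = 2.3940303e+08 milligram ≈ 2.394e+08 milligram (4 s.f.). Final answer: 2.394e+08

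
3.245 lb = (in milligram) 1 lb = 0.45359237 kg, so 3.245 lb = 3.245 * 0.45359237 = 1.4719072 kg. 1 milligram = 1e-06 kg, so 1.4719072 kg = 1.4719072 / 1e-06 = 1471907.2 milligram ≈ 1.472e+06 milligram (4 s.f.). Final answer: 1.472e+06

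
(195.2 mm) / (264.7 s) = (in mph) 0.00165. Check: 1 mm = 0.001 m, so 195.2 mm = 195.2 * 0.001 = 0.1952 m. 264.7 s is already in s. Combine: 0.1952 m / 264.7 s = 0.00073743861 m/s. 1 mph = 0.44704 m/s, so 0.00073743861 m/s = 0.00073743861 / 0.44704 = 0.0016496032 mph ≈ 0.00165 mph (4 s.f.).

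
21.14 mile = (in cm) 3.402e+06. Check: 1 mile = 1609.344 m, so 21.14 mile = 21.14 * 1609.344 = 34021.532 m. 1 cm = 0.01 m, so 34021.532 m = 34021.532 / 0.01 = 3402153.2 cm ≈ 3.402e+06 cm (4 s.f.).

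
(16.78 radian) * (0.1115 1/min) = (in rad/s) 16.78 radian = 16.78 rad. 1 1/min = 0.016666667 Hz, so 0.1115 1/min = 0.1115 * 0.016666667 = 0.0018583333 Hz. Combine: 16.78 rad * 0.0018583333 Hz = 0.031182833 rad/s. Result: 0.031182833 rad/s ≈ 0.03118 rad/s (4 s.f.). Final answer: 0.03118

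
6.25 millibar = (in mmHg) 1 millibar = 100 Pa, so 6.25 millibar = 6.25 * 100 = 625 Pa. 1 mmHg = 133.32237 Pa, so 625 Pa = 625 / 133.32237 = 4.6878855 mmHg ≈ 4.688 mmHg (4 s.f.). Final answer: 4.688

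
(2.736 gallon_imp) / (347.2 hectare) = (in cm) 1 gallon_imp = 0.00454609 m^3, so 2.736 gallon_imp = 2.736 * 0.00454609 = 0.012438102 m^3. 1 hectare = 10000 m^2, so 347.2 hectare = 347.2 * 10000 = 3472000 m^2. Combine: 0.012438102 m^3 / 3472000 m^2 = 3.5824027e-09 m. 1 cm = 0.01 m, so 3.5824027e-09 m = 3.5824027e-09 / 0.01 = 3.5824027e-07 cm ≈ 3.582e-07 cm (4 s.f.). Final answer: 3.582e-07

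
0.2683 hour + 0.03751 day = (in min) 1 hour = 3600 s, so 0.2683 hour = 0.2683 * 3600 = 965.88 s. 1 day = 86400 s, so 0.03751 day = 0.03751 * 86400 = 3240.864 s. Sum: 965.88 + 3240.864 = 4206.744 s. 1 min = 60 s, so 4206.744 s = 4206.744 / 60 = 70.1124 min ≈ 70.11 min (4 s.f.). Final answer: 70.11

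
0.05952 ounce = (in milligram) 1687. Check: 1 ounce = 0.028349523 kg, so 0.05952 ounce = 0.05952 * 0.028349523 = 0.0016873636 kg. 1 milligram = 1e-06 kg, so 0.0016873636 kg = 0.0016873636 / 1e-06 = 1687.3636 milligram ≈ 1687 milligram (4 s.f.).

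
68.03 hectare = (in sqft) 7.323e+06. Check: 1 hectare = 10000 m^2, so 68.03 hectare = 68.03 * 10000 = 680300 m^2. 1 sqft = 0.09290304 m^2, so 680300 m^2 = 680300 / 0.09290304 = 7322688.3 sqft ≈ 7.323e+06 sqft (4 s.f.).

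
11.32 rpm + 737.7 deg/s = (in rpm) 1 rpm = 0.10471976 rad/s, so 11.32 rpm = 11.32 * 0.10471976 = 1.1854276 rad/s. 1 deg/s = 0.017453293 rad/s, so 737.7 deg/s = 737.7 * 0.017453293 = 12.875294 rad/s. Sum: 1.1854276 + 12.875294 = 14.060722 rad/s. 1 rpm = 0.10471976 rad/s, so 14.060722 rad/s = 14.060722 / 0.10471976 = 134.27 rpm ≈ 134.3 rpm (4 s.f.). Final answer: 134.3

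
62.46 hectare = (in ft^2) 6.723e+06. Check: 1 hectare = 10000 m^2, so 62.46 hectare = 62.46 * 10000 = 624600 m^2. 1 ft^2 = 0.09290304 m^2, so 624600 m^2 = 624600 / 0.09290304 = 6723138.4 ft^2 ≈ 6.723e+06 ft^2 (4 s.f.).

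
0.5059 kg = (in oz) 17.85. Check: 1 oz = 0.028349523 kg, so 0.5059 kg = 0.5059 / 0.028349523 = 17.845097 oz ≈ 17.85 oz (4 s.f.).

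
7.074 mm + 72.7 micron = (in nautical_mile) 3.859e-06. Check: 1 mm = 0.001 m, so 7.074 mm = 7.074 * 0.001 = 0.007074 m. 1 micron = 1e-06 m, so 72.7 micron = 72.7 * 1e-06 = 7.27e-05 m. Sum: 0.007074 + 7.27e-05 = 0.0071467 m. 1 nautical_mile = 1852 m, so 0.0071467 m = 0.0071467 / 1852 = 3.8589093e-06 nautical_mile ≈ 3.859e-06 nautical_mile (4 s.f.).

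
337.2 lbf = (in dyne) 1.5e+08. Check: 1 lbf = 4.4482216 N, so 337.2 lbf = 337.2 * 4.4482216 = 1499.9403 N. 1 dyne = 1e-05 N, so 1499.9403 N = 1499.9403 / 1e-05 = 1.4999403e+08 dyne ≈ 1.5e+08 dyne (4 s.f.).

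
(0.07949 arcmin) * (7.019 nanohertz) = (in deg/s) 9.299e-12. Check: 1 arcmin = 0.00029088821 rad, so 0.07949 arcmin = 0.07949 * 0.00029088821 = 2.3122704e-05 rad. 1 nanohertz = 1e-09 Hz, so 7.019 nanohertz = 7.019 * 1e-09 = 7.019e-09 Hz. Combine: 2.3122704e-05 rad * 7.019e-09 Hz = 1.6229826e-13 rad/s. 1 deg/s = 0.017453293 rad/s, so 1.6229826e-13 rad/s = 1.6229826e-13 / 0.017453293 = 9.2990052e-12 deg/s ≈ 9.299e-12 deg/s (4 s.f.).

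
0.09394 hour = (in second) 1 hour = 3600 s, so 0.09394 hour = 0.09394 * 3600 = 338.184 s. 338.184 s = 338.184 second ≈ 338.2 second (4 s.f.). Final answer: 338.2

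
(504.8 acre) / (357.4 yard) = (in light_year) 6.607e-13. Check: 1 acre = 4046.8564 m^2, so 504.8 acre = 504.8 * 4046.8564 = 2042853.1 m^2. 1 yard = 0.9144 m, so 357.4 yard = 357.4 * 0.9144 = 326.80656 m. Combine: 2042853.1 m^2 / 326.80656 m = 6250.9551 m. 1 light_year = 9.4607305e+15 m, so 6250.9551 m = 6250.9551 / 9.4607305e+15 = 6.6072647e-13 light_year ≈ 6.607e-13 light_year (4 s.f.).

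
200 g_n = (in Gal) 1.961e+05. Check: 1 g_n = 9.80665 m/s^2, so 200 g_n = 200 * 9.80665 = 1961.33 m/s^2. 1 Gal = 0.01 m/s^2, so 1961.33 m/s^2 = 1961.33 / 0.01 = 196133 Gal ≈ 1.961e+05 Gal (4 s.f.).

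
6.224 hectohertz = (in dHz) 6224. Check: 1 hectohertz = 100 Hz, so 6.224 hectohertz = 6.224 * 100 = 622.4 Hz. 1 dHz = 0.1 Hz, so 622.4 Hz = 622.4 / 0.1 = 6224 dHz.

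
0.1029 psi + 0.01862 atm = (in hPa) 25.96. Check: 1 psi = 6894.7573 Pa, so 0.1029 psi = 0.1029 * 6894.7573 = 709.47053 Pa. 1 atm = 101325 Pa, so 0.01862 atm = 0.01862 * 101325 = 1886.6715 Pa. Sum: 709.47053 + 1886.6715 = 2596.142 Pa. 1 hPa = 100 Pa, so 2596.142 Pa = 2596.142 / 100 = 25.96142 hPa ≈ 25.96 hPa (4 s.f.).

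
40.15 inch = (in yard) 1 inch = 0.0254 m, so 40.15 inch = 40.15 * 0.0254 = 1.01981 m. 1 yard = 0.9144 m, so 1.01981 m = 1.01981 / 0.9144 = 1.1152778 yard ≈ 1.115 yard (4 s.f.). Final answer: 1.115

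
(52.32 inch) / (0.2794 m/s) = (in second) 4.756. Check: 1 inch = 0.0254 m, so 52.32 inch = 52.32 * 0.0254 = 1.328928 m. 0.2794 m/s is already in m/s. Combine: 1.328928 m / 0.2794 m/s = 4.7563636 s. 4.7563636 s = 4.7563636 second ≈ 4.756 second (4 s.f.).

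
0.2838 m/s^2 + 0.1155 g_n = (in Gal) 0.2838 m/s^2 is already in m/s^2. 1 g_n = 9.80665 m/s^2, so 0.1155 g_n = 0.1155 * 9.80665 = 1.1326681 m/s^2. Sum: 0.2838 + 1.1326681 = 1.4164681 m/s^2. 1 Gal = 0.01 m/s^2, so 1.4164681 m/s^2 = 1.4164681 / 0.01 = 141.64681 Gal ≈ 141.6 Gal (4 s.f.). Final answer: 141.6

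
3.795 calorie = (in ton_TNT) 3.795e-09. Check: 1 calorie = 4.184 J, so 3.795 calorie = 3.795 * 4.184 = 15.87828 J. 1 ton_TNT = 4.184e+09 J, so 15.87828 J = 15.87828 / 4.184e+09 = 3.795e-09 ton_TNT.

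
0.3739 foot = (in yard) 1 foot = 0.3048 m, so 0.3739 foot = 0.3739 * 0.3048 = 0.11396472 m. 1 yard = 0.9144 m, so 0.11396472 m = 0.11396472 / 0.9144 = 0.12463333 yard ≈ 0.1246 yard (4 s.f.). Final answer: 0.1246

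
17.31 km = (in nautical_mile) 1 km = 1000 m, so 17.31 km = 17.31 * 1000 = 17310 m. 1 nautical_mile = 1852 m, so 17310 m = 17310 / 1852 = 9.3466523 nautical_mile ≈ 9.347 nautical_mile (4 s.f.). Final answer: 9.347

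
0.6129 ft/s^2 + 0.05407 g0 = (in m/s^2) 0.7171. Check: 1 ft/s^2 = 0.3048 m/s^2, so 0.6129 ft/s^2 = 0.6129 * 0.3048 = 0.18681192 m/s^2. 1 g0 = 9.80665 m/s^2, so 0.05407 g0 = 0.05407 * 9.80665 = 0.53024557 m/s^2. Sum: 0.18681192 + 0.53024557 = 0.71705749 m/s^2. Result: 0.71705749 m/s^2 ≈ 0.7171 m/s^2 (4 s.f.).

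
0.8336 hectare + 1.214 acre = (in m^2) 1.325e+04. Check: 1 hectare = 10000 m^2, so 0.8336 hectare = 0.8336 * 10000 = 8336 m^2. 1 acre = 4046.8564 m^2, so 1.214 acre = 1.214 * 4046.8564 = 4912.8837 m^2. Sum: 8336 + 4912.8837 = 13248.884 m^2. Result: 13248.884 m^2 ≈ 1.325e+04 m^2 (4 s.f.).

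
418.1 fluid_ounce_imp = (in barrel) 1 fluid_ounce_imp = 2.8413063e-05 m^3, so 418.1 fluid_ounce_imp = 418.1 * 2.8413063e-05 = 0.011879501 m^3. 1 barrel = 0.15898729 m^3, so 0.011879501 m^3 = 0.011879501 / 0.15898729 = 0.074719816 barrel ≈ 0.07472 barrel (4 s.f.). Final answer: 0.07472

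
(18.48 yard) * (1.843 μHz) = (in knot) 1 yard = 0.9144 m, so 18.48 yard = 18.48 * 0.9144 = 16.898112 m. 1 μHz = 1e-06 Hz, so 1.843 μHz = 1.843 * 1e-06 = 1.843e-06 Hz. Combine: 16.898112 m * 1.843e-06 Hz = 3.114322e-05 m/s. 1 knot = 0.51444444 m/s, so 3.114322e-05 m/s = 3.114322e-05 / 0.51444444 = 6.0537577e-05 knot ≈ 6.054e-05 knot (4 s.f.). Final answer: 6.054e-05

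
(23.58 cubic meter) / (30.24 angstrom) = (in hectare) 23.58 cubic meter = 23.58 m^3. 1 angstrom = 1e-10 m, so 30.24 angstrom = 30.24 * 1e-10 = 3.024e-09 m. Combine: 23.58 m^3 / 3.024e-09 m = 7.797619e+09 m^2. 1 hectare = 10000 m^2, so 7.797619e+09 m^2 = 7.797619e+09 / 10000 = 779761.9 hectare ≈ 7.798e+05 hectare (4 s.f.). Final answer: 7.798e+05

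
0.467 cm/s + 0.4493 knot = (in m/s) 0.2358. Check: 1 cm/s = 0.01 m/s, so 0.467 cm/s = 0.467 * 0.01 = 0.00467 m/s. 1 knot = 0.51444444 m/s, so 0.4493 knot = 0.4493 * 0.51444444 = 0.23113989 m/s. Sum: 0.00467 + 0.23113989 = 0.23580989 m/s. Result: 0.23580989 m/s ≈ 0.2358 m/s (4 s.f.).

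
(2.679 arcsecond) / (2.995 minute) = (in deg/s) 1 arcsecond = 4.8481368e-06 rad, so 2.679 arcsecond = 2.679 * 4.8481368e-06 = 1.2988159e-05 rad. 1 minute = 60 s, so 2.995 minute = 2.995 * 60 = 179.7 s. Combine: 1.2988159e-05 rad / 179.7 s = 7.2276898e-08 rad/s. 1 deg/s = 0.017453293 rad/s, so 7.2276898e-08 rad/s = 7.2276898e-08 / 0.017453293 = 4.1411612e-06 deg/s ≈ 4.141e-06 deg/s (4 s.f.). Final answer: 4.141e-06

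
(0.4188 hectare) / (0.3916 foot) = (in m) 3.509e+04. Check: 1 hectare = 10000 m^2, so 0.4188 hectare = 0.4188 * 10000 = 4188 m^2. 1 foot = 0.3048 m, so 0.3916 foot = 0.3916 * 0.3048 = 0.11935968 m. Combine: 4188 m^2 / 0.11935968 m = 35087.225 m. Result: 35087.225 m ≈ 3.509e+04 m (4 s.f.).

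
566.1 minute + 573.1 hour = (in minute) 3.495e+04. Check: 1 minute = 60 s, so 566.1 minute = 566.1 * 60 = 33966 s. 1 hour = 3600 s, so 573.1 hour = 573.1 * 3600 = 2063160 s. Sum: 33966 + 2063160 = 2097126 s. 1 minute = 60 s, so 2097126 s = 2097126 / 60 = 34952.1 minute ≈ 3.495e+04 minute (4 s.f.).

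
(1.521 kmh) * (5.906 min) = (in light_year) 1 kmh = 0.27777778 m/s, so 1.521 kmh = 1.521 * 0.27777778 = 0.4225 m/s. 1 min = 60 s, so 5.906 min = 5.906 * 60 = 354.36 s. Combine: 0.4225 m/s * 354.36 s = 149.7171 m. 1 light_year = 9.4607305e+15 m, so 149.7171 m = 149.7171 / 9.4607305e+15 = 1.582511e-14 light_year ≈ 1.583e-14 light_year (4 s.f.). Final answer: 1.583e-14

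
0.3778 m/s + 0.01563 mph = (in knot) 0.748. Check: 0.3778 m/s is already in m/s. 1 mph = 0.44704 m/s, so 0.01563 mph = 0.01563 * 0.44704 = 0.0069872352 m/s. Sum: 0.3778 + 0.0069872352 = 0.38478724 m/s. 1 knot = 0.51444444 m/s, so 0.38478724 m/s = 0.38478724 / 0.51444444 = 0.74796655 knot ≈ 0.748 knot (4 s.f.).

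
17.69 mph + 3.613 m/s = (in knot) 22.4. Check: 1 mph = 0.44704 m/s, so 17.69 mph = 17.69 * 0.44704 = 7.9081376 m/s. 3.613 m/s is already in m/s. Sum: 7.9081376 + 3.613 = 11.521138 m/s. 1 knot = 0.51444444 m/s, so 11.521138 m/s = 11.521138 / 0.51444444 = 22.3953 knot ≈ 22.4 knot (4 s.f.).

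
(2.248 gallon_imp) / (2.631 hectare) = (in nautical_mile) 1 gallon_imp = 0.00454609 m^3, so 2.248 gallon_imp = 2.248 * 0.00454609 = 0.01021961 m^3. 1 hectare = 10000 m^2, so 2.631 hectare = 2.631 * 10000 = 26310 m^2. Combine: 0.01021961 m^3 / 26310 m^2 = 3.8843065e-07 m. 1 nautical_mile = 1852 m, so 3.8843065e-07 m = 3.8843065e-07 / 1852 = 2.0973577e-10 nautical_mile ≈ 2.097e-10 nautical_mile (4 s.f.). Final answer: 2.097e-10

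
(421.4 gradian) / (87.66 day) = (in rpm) 8.346e-06. Check: 1 gradian = 0.015707963 rad, so 421.4 gradian = 421.4 * 0.015707963 = 6.6193357 rad. 1 day = 86400 s, so 87.66 day = 87.66 * 86400 = 7573824 s. Combine: 6.6193357 rad / 7573824 s = 8.7397538e-07 rad/s. 1 rpm = 0.10471976 rad/s, so 8.7397538e-07 rad/s = 8.7397538e-07 / 0.10471976 = 8.3458501e-06 rpm ≈ 8.346e-06 rpm (4 s.f.).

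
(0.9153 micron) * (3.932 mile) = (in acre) 1 micron = 1e-06 m, so 0.9153 micron = 0.9153 * 1e-06 = 9.153e-07 m. 1 mile = 1609.344 m, so 3.932 mile = 3.932 * 1609.344 = 6327.9406 m. Combine: 9.153e-07 m * 6327.9406 m = 0.005791964 m^2. 1 acre = 4046.8564 m^2, so 0.005791964 m^2 = 0.005791964 / 4046.8564 = 1.4312255e-06 acre ≈ 1.431e-06 acre (4 s.f.). Final answer: 1.431e-06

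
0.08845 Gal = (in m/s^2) 0.0008845. Check: 1 Gal = 0.01 m/s^2, so 0.08845 Gal = 0.08845 * 0.01 = 0.0008845 m/s^2. Result: 0.0008845 m/s^2.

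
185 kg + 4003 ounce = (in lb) 658. Check: 185 kg is already in kg. 1 ounce = 0.028349523 kg, so 4003 ounce = 4003 * 0.028349523 = 113.48314 kg. Sum: 185 + 113.48314 = 298.48314 kg. 1 lb = 0.45359237 kg, so 298.48314 kg = 298.48314 / 0.45359237 = 658.04269 lb ≈ 658 lb (4 s.f.).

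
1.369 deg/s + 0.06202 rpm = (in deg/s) 1 deg/s = 0.017453293 rad/s, so 1.369 deg/s = 1.369 * 0.017453293 = 0.023893557 rad/s. 1 rpm = 0.10471976 rad/s, so 0.06202 rpm = 0.06202 * 0.10471976 = 0.0064947192 rad/s. Sum: 0.023893557 + 0.0064947192 = 0.030388277 rad/s. 1 deg/s = 0.017453293 rad/s, so 0.030388277 rad/s = 0.030388277 / 0.017453293 = 1.74112 deg/s ≈ 1.741 deg/s (4 s.f.). Final answer: 1.741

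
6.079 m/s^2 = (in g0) 0.6199. Check: 1 g0 = 9.80665 m/s^2, so 6.079 m/s^2 = 6.079 / 9.80665 = 0.61988549 g0 ≈ 0.6199 g0 (4 s.f.).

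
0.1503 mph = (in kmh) 0.2419. Check: 1 mph = 0.44704 m/s, so 0.1503 mph = 0.1503 * 0.44704 = 0.067190112 m/s. 1 kmh = 0.27777778 m/s, so 0.067190112 m/s = 0.067190112 / 0.27777778 = 0.2418844 kmh ≈ 0.2419 kmh (4 s.f.).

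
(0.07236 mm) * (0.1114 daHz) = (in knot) 0.0001567. Check: 1 mm = 0.001 m, so 0.07236 mm = 0.07236 * 0.001 = 7.236e-05 m. 1 daHz = 10 Hz, so 0.1114 daHz = 0.1114 * 10 = 1.114 Hz. Combine: 7.236e-05 m * 1.114 Hz = 8.060904e-05 m/s. 1 knot = 0.51444444 m/s, so 8.060904e-05 m/s = 8.060904e-05 / 0.51444444 = 0.00015669144 knot ≈ 0.0001567 knot (4 s.f.).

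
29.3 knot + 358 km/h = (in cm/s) 1.145e+04. Check: 1 knot = 0.51444444 m/s, so 29.3 knot = 29.3 * 0.51444444 = 15.073222 m/s. 1 km/h = 0.27777778 m/s, so 358 km/h = 358 * 0.27777778 = 99.444444 m/s. Sum: 15.073222 + 99.444444 = 114.51767 m/s. 1 cm/s = 0.01 m/s, so 114.51767 m/s = 114.51767 / 0.01 = 11451.767 cm/s ≈ 1.145e+04 cm/s (4 s.f.).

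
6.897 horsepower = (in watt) 1 horsepower = 745.69987 W, so 6.897 horsepower = 6.897 * 745.69987 = 5143.092 W. 5143.092 W = 5143.092 watt ≈ 5143 watt (4 s.f.). Final answer: 5143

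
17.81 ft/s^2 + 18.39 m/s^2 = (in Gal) 1 ft/s^2 = 0.3048 m/s^2, so 17.81 ft/s^2 = 17.81 * 0.3048 = 5.428488 m/s^2. 18.39 m/s^2 is already in m/s^2. Sum: 5.428488 + 18.39 = 23.818488 m/s^2. 1 Gal = 0.01 m/s^2, so 23.818488 m/s^2 = 23.818488 / 0.01 = 2381.8488 Gal ≈ 2382 Gal (4 s.f.). Final answer: 2382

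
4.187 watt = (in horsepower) 4.187 watt = 4.187 W. 1 horsepower = 745.69987 W, so 4.187 W = 4.187 / 745.69987 = 0.0056148595 horsepower ≈ 0.005615 horsepower (4 s.f.). Final answer: 0.005615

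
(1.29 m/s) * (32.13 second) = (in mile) 1.29 m/s is already in m/s. 32.13 second = 32.13 s. Combine: 1.29 m/s * 32.13 s = 41.4477 m. 1 mile = 1609.344 m, so 41.4477 m = 41.4477 / 1609.344 = 0.025754407 mile ≈ 0.02575 mile (4 s.f.). Final answer: 0.02575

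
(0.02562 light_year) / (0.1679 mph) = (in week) 1 light_year = 9.4607305e+15 m, so 0.02562 light_year = 0.02562 * 9.4607305e+15 = 2.4238391e+14 m. 1 mph = 0.44704 m/s, so 0.1679 mph = 0.1679 * 0.44704 = 0.075058016 m/s. Combine: 2.4238391e+14 m / 0.075058016 m/s = 3.2292875e+15 s. 1 week = 604800 s, so 3.2292875e+15 s = 3.2292875e+15 / 604800 = 5.3394304e+09 week ≈ 5.339e+09 week (4 s.f.). Final answer: 5.339e+09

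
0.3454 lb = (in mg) 1.567e+05. Check: 1 lb = 0.45359237 kg, so 0.3454 lb = 0.3454 * 0.45359237 = 0.1566708 kg. 1 mg = 1e-06 kg, so 0.1566708 kg = 0.1566708 / 1e-06 = 156670.8 mg ≈ 1.567e+05 mg (4 s.f.).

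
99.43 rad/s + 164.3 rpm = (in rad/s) 99.43 rad/s is already in rad/s. 1 rpm = 0.10471976 rad/s, so 164.3 rpm = 164.3 * 0.10471976 = 17.205456 rad/s. Sum: 99.43 + 17.205456 = 116.63546 rad/s. Result: 116.63546 rad/s ≈ 116.6 rad/s (4 s.f.). Final answer: 116.6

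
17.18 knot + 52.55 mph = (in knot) 1 knot = 0.51444444 m/s, so 17.18 knot = 17.18 * 0.51444444 = 8.8381556 m/s. 1 mph = 0.44704 m/s, so 52.55 mph = 52.55 * 0.44704 = 23.491952 m/s. Sum: 8.8381556 + 23.491952 = 32.330108 m/s. 1 knot = 0.51444444 m/s, so 32.330108 m/s = 32.330108 / 0.51444444 = 62.844702 knot ≈ 62.84 knot (4 s.f.). Final answer: 62.84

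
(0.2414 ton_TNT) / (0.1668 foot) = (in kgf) 2.026e+09. Check: 1 ton_TNT = 4.184e+09 J, so 0.2414 ton_TNT = 0.2414 * 4.184e+09 = 1.0100176e+09 J. 1 foot = 0.3048 m, so 0.1668 foot = 0.1668 * 0.3048 = 0.05084064 m. Combine: 1.0100176e+09 J / 0.05084064 m = 1.9866343e+10 N. 1 kgf = 9.80665 N, so 1.9866343e+10 N = 1.9866343e+10 / 9.80665 = 2.0258032e+09 kgf ≈ 2.026e+09 kgf (4 s.f.).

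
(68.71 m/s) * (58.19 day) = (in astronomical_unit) 68.71 m/s is already in m/s. 1 day = 86400 s, so 58.19 day = 58.19 * 86400 = 5027616 s. Combine: 68.71 m/s * 5027616 s = 3.454475e+08 m. 1 astronomical_unit = 1.4959787e+11 m, so 3.454475e+08 m = 3.454475e+08 / 1.4959787e+11 = 0.0023091739 astronomical_unit ≈ 0.002309 astronomical_unit (4 s.f.). Final answer: 0.002309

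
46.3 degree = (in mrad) 808.1. Check: 1 degree = 0.017453293 rad, so 46.3 degree = 46.3 * 0.017453293 = 0.80808744 rad. 1 mrad = 0.001 rad, so 0.80808744 rad = 0.80808744 / 0.001 = 808.08744 mrad ≈ 808.1 mrad (4 s.f.).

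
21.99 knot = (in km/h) 40.73. Check: 1 knot = 0.51444444 m/s, so 21.99 knot = 21.99 * 0.51444444 = 11.312633 m/s. 1 km/h = 0.27777778 m/s, so 11.312633 m/s = 11.312633 / 0.27777778 = 40.72548 km/h ≈ 40.73 km/h (4 s.f.).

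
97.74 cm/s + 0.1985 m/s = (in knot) 1 cm/s = 0.01 m/s, so 97.74 cm/s = 97.74 * 0.01 = 0.9774 m/s. 0.1985 m/s is already in m/s. Sum: 0.9774 + 0.1985 = 1.1759 m/s. 1 knot = 0.51444444 m/s, so 1.1759 m/s = 1.1759 / 0.51444444 = 2.2857667 knot ≈ 2.286 knot (4 s.f.). Final answer: 2.286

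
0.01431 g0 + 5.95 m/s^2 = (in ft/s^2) 1 g0 = 9.80665 m/s^2, so 0.01431 g0 = 0.01431 * 9.80665 = 0.14033316 m/s^2. 5.95 m/s^2 is already in m/s^2. Sum: 0.14033316 + 5.95 = 6.0903332 m/s^2. 1 ft/s^2 = 0.3048 m/s^2, so 6.0903332 m/s^2 = 6.0903332 / 0.3048 = 19.981408 ft/s^2 ≈ 19.98 ft/s^2 (4 s.f.). Final answer: 19.98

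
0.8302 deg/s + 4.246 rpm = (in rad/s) 1 deg/s = 0.017453293 rad/s, so 0.8302 deg/s = 0.8302 * 0.017453293 = 0.014489723 rad/s. 1 rpm = 0.10471976 rad/s, so 4.246 rpm = 4.246 * 0.10471976 = 0.44464008 rad/s. Sum: 0.014489723 + 0.44464008 = 0.4591298 rad/s. Result: 0.4591298 rad/s ≈ 0.4591 rad/s (4 s.f.). Final answer: 0.4591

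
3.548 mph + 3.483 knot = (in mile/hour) 7.556. Check: 1 mph = 0.44704 m/s, so 3.548 mph = 3.548 * 0.44704 = 1.5860979 m/s. 1 knot = 0.51444444 m/s, so 3.483 knot = 3.483 * 0.51444444 = 1.79181 m/s. Sum: 1.5860979 + 1.79181 = 3.3779079 m/s. 1 mile/hour = 0.44704 m/s, so 3.3779079 m/s = 3.3779079 / 0.44704 = 7.5561648 mile/hour ≈ 7.556 mile/hour (4 s.f.).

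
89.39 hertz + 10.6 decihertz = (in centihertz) 89.39 hertz = 89.39 Hz. 1 decihertz = 0.1 Hz, so 10.6 decihertz = 10.6 * 0.1 = 1.06 Hz. Sum: 89.39 + 1.06 = 90.45 Hz. 1 centihertz = 0.01 Hz, so 90.45 Hz = 90.45 / 0.01 = 9045 centihertz. Final answer: 9045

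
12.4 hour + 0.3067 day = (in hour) 1 hour = 3600 s, so 12.4 hour = 12.4 * 3600 = 44640 s. 1 day = 86400 s, so 0.3067 day = 0.3067 * 86400 = 26498.88 s. Sum: 44640 + 26498.88 = 71138.88 s. 1 hour = 3600 s, so 71138.88 s = 71138.88 / 3600 = 19.7608 hour ≈ 19.76 hour (4 s.f.). Final answer: 19.76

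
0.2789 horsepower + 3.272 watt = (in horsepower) 1 horsepower = 745.69987 W, so 0.2789 horsepower = 0.2789 * 745.69987 = 207.97569 W. 3.272 watt = 3.272 W. Sum: 207.97569 + 3.272 = 211.24769 W. 1 horsepower = 745.69987 W, so 211.24769 W = 211.24769 / 745.69987 = 0.28328782 horsepower ≈ 0.2833 horsepower (4 s.f.). Final answer: 0.2833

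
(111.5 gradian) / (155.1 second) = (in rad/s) 1 gradian = 0.015707963 rad, so 111.5 gradian = 111.5 * 0.015707963 = 1.7514379 rad. 155.1 second = 155.1 s. Combine: 1.7514379 rad / 155.1 s = 0.011292314 rad/s. Result: 0.011292314 rad/s ≈ 0.01129 rad/s (4 s.f.). Final answer: 0.01129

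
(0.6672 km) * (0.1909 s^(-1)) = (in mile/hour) 1 km = 1000 m, so 0.6672 km = 0.6672 * 1000 = 667.2 m. 0.1909 s^(-1) = 0.1909 Hz. Combine: 667.2 m * 0.1909 Hz = 127.36848 m/s. 1 mile/hour = 0.44704 m/s, so 127.36848 m/s = 127.36848 / 0.44704 = 284.91518 mile/hour ≈ 284.9 mile/hour (4 s.f.). Final answer: 284.9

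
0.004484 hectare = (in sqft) 1 hectare = 10000 m^2, so 0.004484 hectare = 0.004484 * 10000 = 44.84 m^2. 1 sqft = 0.09290304 m^2, so 44.84 m^2 = 44.84 / 0.09290304 = 482.65374 sqft ≈ 482.7 sqft (4 s.f.). Final answer: 482.7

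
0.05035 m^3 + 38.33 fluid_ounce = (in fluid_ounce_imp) 0.05035 m^3 is already in m^3. 1 fluid_ounce = 2.957353e-05 m^3, so 38.33 fluid_ounce = 38.33 * 2.957353e-05 = 0.0011335534 m^3. Sum: 0.05035 + 0.0011335534 = 0.051483553 m^3. 1 fluid_ounce_imp = 2.8413063e-05 m^3, so 0.051483553 m^3 = 0.051483553 / 2.8413063e-05 = 1811.9678 fluid_ounce_imp ≈ 1812 fluid_ounce_imp (4 s.f.). Final answer: 1812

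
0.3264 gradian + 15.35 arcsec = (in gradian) 0.3311. Check: 1 gradian = 0.015707963 rad, so 0.3264 gradian = 0.3264 * 0.015707963 = 0.0051270792 rad. 1 arcsec = 4.8481368e-06 rad, so 15.35 arcsec = 15.35 * 4.8481368e-06 = 7.44189e-05 rad. Sum: 0.0051270792 + 7.44189e-05 = 0.0052014981 rad. 1 gradian = 0.015707963 rad, so 0.0052014981 rad = 0.0052014981 / 0.015707963 = 0.33113765 gradian ≈ 0.3311 gradian (4 s.f.).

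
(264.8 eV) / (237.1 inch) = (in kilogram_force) 7.184e-19. Check: 1 eV = 1.6021766e-19 J, so 264.8 eV = 264.8 * 1.6021766e-19 = 4.2425637e-17 J. 1 inch = 0.0254 m, so 237.1 inch = 237.1 * 0.0254 = 6.02234 m. Combine: 4.2425637e-17 J / 6.02234 m = 7.0447097e-18 N. 1 kilogram_force = 9.80665 N, so 7.0447097e-18 N = 7.0447097e-18 / 9.80665 = 7.1836047e-19 kilogram_force ≈ 7.184e-19 kilogram_force (4 s.f.).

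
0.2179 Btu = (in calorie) 54.95. Check: 1 Btu = 1055.0559 J, so 0.2179 Btu = 0.2179 * 1055.0559 = 229.89667 J. 1 calorie = 4.184 J, so 229.89667 J = 229.89667 / 4.184 = 54.946623 calorie ≈ 54.95 calorie (4 s.f.).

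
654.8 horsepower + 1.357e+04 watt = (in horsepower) 1 horsepower = 745.69987 W, so 654.8 horsepower = 654.8 * 745.69987 = 488284.28 W. 1.357e+04 watt = 13570 W. Sum: 488284.28 + 13570 = 501854.28 W. 1 horsepower = 745.69987 W, so 501854.28 W = 501854.28 / 745.69987 = 672.99767 horsepower ≈ 673 horsepower (4 s.f.). Final answer: 673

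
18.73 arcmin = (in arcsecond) 1 arcmin = 0.00029088821 rad, so 18.73 arcmin = 18.73 * 0.00029088821 = 0.0054483361 rad. 1 arcsecond = 4.8481368e-06 rad, so 0.0054483361 rad = 0.0054483361 / 4.8481368e-06 = 1123.8 arcsecond ≈ 1124 arcsecond (4 s.f.). Final answer: 1124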